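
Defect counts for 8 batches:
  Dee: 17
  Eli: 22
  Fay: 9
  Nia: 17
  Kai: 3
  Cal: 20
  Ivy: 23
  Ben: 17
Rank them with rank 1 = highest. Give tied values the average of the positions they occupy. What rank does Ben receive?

5

Sorted (descending): 23, 22, 20, 17, 17, 17, 9, 3
The 3 values of 17 occupy positions 4–6 → average rank 5.
Ben has value 17 → rank 5.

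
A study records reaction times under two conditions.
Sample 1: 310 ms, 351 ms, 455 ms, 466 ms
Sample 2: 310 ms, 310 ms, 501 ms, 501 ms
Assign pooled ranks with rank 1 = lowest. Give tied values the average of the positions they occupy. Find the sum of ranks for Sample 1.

Sorted (ascending): 310, 310, 310, 351, 455, 466, 501, 501
The 3 values of 310 occupy positions 1–3 → average rank 2.
The 2 values of 501 occupy positions 7–8 → average rank (7+8)/2 = 7.5.
Sample 1 values → pooled ranks: 310→2, 351→4, 455→5, 466→6
Rank sum = 2 + 4 + 5 + 6 = 17

17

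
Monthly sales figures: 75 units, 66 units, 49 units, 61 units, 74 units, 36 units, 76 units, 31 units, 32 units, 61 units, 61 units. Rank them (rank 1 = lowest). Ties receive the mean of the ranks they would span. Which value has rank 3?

36

Sorted (ascending): 31, 32, 36, 49, 61, 61, 61, 66, 74, 75, 76
The 3 values of 61 occupy positions 5–7 → average rank 6.
Rank 3 → value 36.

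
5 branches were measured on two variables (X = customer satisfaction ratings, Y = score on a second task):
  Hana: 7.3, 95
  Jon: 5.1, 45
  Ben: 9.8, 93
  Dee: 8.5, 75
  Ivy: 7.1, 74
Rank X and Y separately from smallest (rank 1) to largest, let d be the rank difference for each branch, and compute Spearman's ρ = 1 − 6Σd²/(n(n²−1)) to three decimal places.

0.700

Ranks of variable 1: 3, 1, 5, 4, 2
Ranks of variable 2: 5, 1, 4, 3, 2
d = r₁ − r₂: -2, 0, 1, 1, 0
d²: 4, 0, 1, 1, 0; Σd² = 6
ρ = 1 − 6·6/(5·24) = 1 − 36/120 = 0.700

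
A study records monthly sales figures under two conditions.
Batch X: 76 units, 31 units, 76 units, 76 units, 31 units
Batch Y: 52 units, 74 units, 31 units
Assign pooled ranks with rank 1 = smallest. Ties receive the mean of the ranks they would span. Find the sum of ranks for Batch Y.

Sorted (ascending): 31, 31, 31, 52, 74, 76, 76, 76
The 3 values of 31 occupy positions 1–3 → average rank 2.
The 3 values of 76 occupy positions 6–8 → average rank 7.
Batch Y values → pooled ranks: 52→4, 74→5, 31→2
Rank sum = 4 + 5 + 2 = 11

11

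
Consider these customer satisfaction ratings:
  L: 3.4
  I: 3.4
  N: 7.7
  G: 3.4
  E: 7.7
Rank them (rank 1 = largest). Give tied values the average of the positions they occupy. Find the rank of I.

4

Sorted (descending): 7.7, 7.7, 3.4, 3.4, 3.4
The 2 values of 7.7 occupy positions 1–2 → average rank (1+2)/2 = 1.5.
The 3 values of 3.4 occupy positions 3–5 → average rank 4.
I has value 3.4 → rank 4.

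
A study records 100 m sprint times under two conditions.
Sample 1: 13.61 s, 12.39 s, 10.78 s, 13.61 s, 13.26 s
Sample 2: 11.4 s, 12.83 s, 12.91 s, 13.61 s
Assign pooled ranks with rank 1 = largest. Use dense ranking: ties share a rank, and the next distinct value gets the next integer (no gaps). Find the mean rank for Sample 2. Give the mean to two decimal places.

Sorted (descending): 13.61, 13.61, 13.61, 13.26, 12.91, 12.83, 12.39, 11.4, 10.78
The 3 values of 13.61 share dense rank 1.
Remaining distinct values take the next consecutive integers.
Sample 2 values → pooled ranks: 11.4→6, 12.83→4, 12.91→3, 13.61→1
Mean rank = (6 + 4 + 3 + 1) / 4 = 3.50

3.50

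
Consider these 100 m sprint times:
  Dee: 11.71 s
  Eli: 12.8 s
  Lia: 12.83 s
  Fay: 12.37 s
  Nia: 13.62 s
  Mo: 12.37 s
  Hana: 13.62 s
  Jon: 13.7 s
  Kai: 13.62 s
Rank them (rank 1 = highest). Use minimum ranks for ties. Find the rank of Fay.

Sorted (descending): 13.7, 13.62, 13.62, 13.62, 12.83, 12.8, 12.37, 12.37, 11.71
The 3 values of 13.62 occupy positions 2–4 → each gets rank 2.
The 2 values of 12.37 occupy positions 7–8 → each gets rank 7.
Fay has value 12.37 s → rank 7.

7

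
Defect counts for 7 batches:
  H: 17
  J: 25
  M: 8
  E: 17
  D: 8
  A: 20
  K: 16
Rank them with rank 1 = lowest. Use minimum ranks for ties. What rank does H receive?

4

Sorted (ascending): 8, 8, 16, 17, 17, 20, 25
The 2 values of 8 occupy positions 1–2 → each gets rank 1.
The 2 values of 17 occupy positions 4–5 → each gets rank 4.
H has value 17 → rank 4.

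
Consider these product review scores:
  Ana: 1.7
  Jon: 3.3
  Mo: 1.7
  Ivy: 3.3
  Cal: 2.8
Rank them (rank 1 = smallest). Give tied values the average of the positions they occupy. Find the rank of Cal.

3

Sorted (ascending): 1.7, 1.7, 2.8, 3.3, 3.3
The 2 values of 1.7 occupy positions 1–2 → average rank (1+2)/2 = 1.5.
The 2 values of 3.3 occupy positions 4–5 → average rank (4+5)/2 = 4.5.
Cal has value 2.8 → rank 3.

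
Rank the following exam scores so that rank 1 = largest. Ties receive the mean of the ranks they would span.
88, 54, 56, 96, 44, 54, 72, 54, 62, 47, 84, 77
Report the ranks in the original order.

Sorted (descending): 96, 88, 84, 77, 72, 62, 56, 54, 54, 54, 47, 44
The 3 values of 54 occupy positions 8–10 → average rank 9.

2, 9, 7, 1, 12, 9, 5, 9, 6, 11, 3, 4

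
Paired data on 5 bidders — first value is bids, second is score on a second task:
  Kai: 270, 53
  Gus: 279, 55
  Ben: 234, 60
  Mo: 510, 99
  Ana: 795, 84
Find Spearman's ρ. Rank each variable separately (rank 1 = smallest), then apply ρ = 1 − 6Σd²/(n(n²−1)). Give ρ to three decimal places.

Ranks of variable 1: 2, 3, 1, 4, 5
Ranks of variable 2: 1, 2, 3, 5, 4
d = r₁ − r₂: 1, 1, -2, -1, 1
d²: 1, 1, 4, 1, 1; Σd² = 8
ρ = 1 − 6·8/(5·24) = 1 − 48/120 = 0.600

0.600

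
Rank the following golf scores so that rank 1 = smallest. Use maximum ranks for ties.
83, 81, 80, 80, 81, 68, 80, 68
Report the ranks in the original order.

8, 7, 5, 5, 7, 2, 5, 2

Sorted (ascending): 68, 68, 80, 80, 80, 81, 81, 83
The 2 values of 68 occupy positions 1–2 → each gets rank 2.
The 3 values of 80 occupy positions 3–5 → each gets rank 5.
The 2 values of 81 occupy positions 6–7 → each gets rank 7.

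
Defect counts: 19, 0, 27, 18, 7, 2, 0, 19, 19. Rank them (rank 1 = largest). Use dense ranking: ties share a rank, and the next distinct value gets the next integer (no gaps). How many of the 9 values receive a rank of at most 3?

Sorted (descending): 27, 19, 19, 19, 18, 7, 2, 0, 0
The 3 values of 19 share dense rank 2.
The 2 values of 0 share dense rank 6.
Remaining distinct values take the next consecutive integers.
Ranks ≤ 3: {1, 2, 2, 2, 3} → 5 values.

5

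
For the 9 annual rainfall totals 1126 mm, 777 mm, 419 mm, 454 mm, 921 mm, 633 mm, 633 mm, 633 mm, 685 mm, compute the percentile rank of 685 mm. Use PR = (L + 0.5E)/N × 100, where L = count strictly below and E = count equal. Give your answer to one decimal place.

61.1

N = 9.
Strictly below 685: 5. Equal to 685: 1.
PR = (5 + 0.5·1)/9 × 100 = 61.1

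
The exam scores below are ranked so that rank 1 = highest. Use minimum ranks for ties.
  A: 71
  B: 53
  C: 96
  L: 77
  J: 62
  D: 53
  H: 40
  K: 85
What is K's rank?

2

Sorted (descending): 96, 85, 77, 71, 62, 53, 53, 40
The 2 values of 53 occupy positions 6–7 → each gets rank 6.
K has value 85 → rank 2.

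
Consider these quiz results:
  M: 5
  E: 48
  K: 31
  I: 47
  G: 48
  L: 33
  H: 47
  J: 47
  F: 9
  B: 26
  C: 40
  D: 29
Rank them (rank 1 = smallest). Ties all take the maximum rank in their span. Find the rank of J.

10

Sorted (ascending): 5, 9, 26, 29, 31, 33, 40, 47, 47, 47, 48, 48
The 3 values of 47 occupy positions 8–10 → each gets rank 10.
The 2 values of 48 occupy positions 11–12 → each gets rank 12.
J has value 47 → rank 10.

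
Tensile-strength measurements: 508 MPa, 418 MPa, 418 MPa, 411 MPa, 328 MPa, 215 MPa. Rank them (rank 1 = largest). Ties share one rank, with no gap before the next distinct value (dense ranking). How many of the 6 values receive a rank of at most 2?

Sorted (descending): 508, 418, 418, 411, 328, 215
The 2 values of 418 share dense rank 2.
Remaining distinct values take the next consecutive integers.
Ranks ≤ 2: {1, 2, 2} → 3 values.

3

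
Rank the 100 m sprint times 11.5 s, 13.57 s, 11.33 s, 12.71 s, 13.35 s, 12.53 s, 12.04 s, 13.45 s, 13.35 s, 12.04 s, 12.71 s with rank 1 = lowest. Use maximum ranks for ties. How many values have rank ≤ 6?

Sorted (ascending): 11.33, 11.5, 12.04, 12.04, 12.53, 12.71, 12.71, 13.35, 13.35, 13.45, 13.57
The 2 values of 12.04 occupy positions 3–4 → each gets rank 4.
The 2 values of 12.71 occupy positions 6–7 → each gets rank 7.
The 2 values of 13.35 occupy positions 8–9 → each gets rank 9.
Ranks ≤ 6: {1, 2, 4, 4, 5} → 5 values.

5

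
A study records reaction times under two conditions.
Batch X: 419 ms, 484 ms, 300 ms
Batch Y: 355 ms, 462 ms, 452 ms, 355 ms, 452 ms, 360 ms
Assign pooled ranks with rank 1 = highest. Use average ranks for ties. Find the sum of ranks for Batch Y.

Sorted (descending): 484, 462, 452, 452, 419, 360, 355, 355, 300
The 2 values of 452 occupy positions 3–4 → average rank (3+4)/2 = 3.5.
The 2 values of 355 occupy positions 7–8 → average rank (7+8)/2 = 7.5.
Batch Y values → pooled ranks: 355→7.5, 462→2, 452→3.5, 355→7.5, 452→3.5, 360→6
Rank sum = 7.5 + 2 + 3.5 + 7.5 + 3.5 + 6 = 30

30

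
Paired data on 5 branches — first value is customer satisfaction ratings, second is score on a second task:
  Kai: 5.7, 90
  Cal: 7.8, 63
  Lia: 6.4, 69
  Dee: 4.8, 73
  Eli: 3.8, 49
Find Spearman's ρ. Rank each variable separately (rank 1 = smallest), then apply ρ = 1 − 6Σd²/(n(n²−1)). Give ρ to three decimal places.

0.100

Ranks of variable 1: 3, 5, 4, 2, 1
Ranks of variable 2: 5, 2, 3, 4, 1
d = r₁ − r₂: -2, 3, 1, -2, 0
d²: 4, 9, 1, 4, 0; Σd² = 18
ρ = 1 − 6·18/(5·24) = 1 − 108/120 = 0.100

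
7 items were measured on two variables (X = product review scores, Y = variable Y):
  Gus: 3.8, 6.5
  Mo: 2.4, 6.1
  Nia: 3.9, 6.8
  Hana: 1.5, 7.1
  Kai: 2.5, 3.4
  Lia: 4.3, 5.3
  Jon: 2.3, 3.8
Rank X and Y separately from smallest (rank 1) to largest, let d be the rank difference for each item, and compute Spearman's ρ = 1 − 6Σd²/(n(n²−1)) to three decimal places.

Ranks of variable 1: 5, 3, 6, 1, 4, 7, 2
Ranks of variable 2: 5, 4, 6, 7, 1, 3, 2
d = r₁ − r₂: 0, -1, 0, -6, 3, 4, 0
d²: 0, 1, 0, 36, 9, 16, 0; Σd² = 62
ρ = 1 − 6·62/(7·48) = 1 − 372/336 = -0.107

-0.107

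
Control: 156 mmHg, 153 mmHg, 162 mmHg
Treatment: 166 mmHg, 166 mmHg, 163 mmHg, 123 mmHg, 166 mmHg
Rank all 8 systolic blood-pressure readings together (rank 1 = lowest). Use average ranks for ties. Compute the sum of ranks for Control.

Sorted (ascending): 123, 153, 156, 162, 163, 166, 166, 166
The 3 values of 166 occupy positions 6–8 → average rank 7.
Control values → pooled ranks: 156→3, 153→2, 162→4
Rank sum = 3 + 2 + 4 = 9

9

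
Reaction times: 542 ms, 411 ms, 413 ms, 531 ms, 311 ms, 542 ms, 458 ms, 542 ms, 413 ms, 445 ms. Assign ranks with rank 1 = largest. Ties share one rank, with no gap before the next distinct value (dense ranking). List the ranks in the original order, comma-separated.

1, 6, 5, 2, 7, 1, 3, 1, 5, 4

Sorted (descending): 542, 542, 542, 531, 458, 445, 413, 413, 411, 311
The 3 values of 542 share dense rank 1.
The 2 values of 413 share dense rank 5.
Remaining distinct values take the next consecutive integers.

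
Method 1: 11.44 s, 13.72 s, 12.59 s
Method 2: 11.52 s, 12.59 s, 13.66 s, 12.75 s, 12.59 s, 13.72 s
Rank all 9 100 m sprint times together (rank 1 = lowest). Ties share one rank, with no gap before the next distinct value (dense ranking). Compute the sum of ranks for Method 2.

Sorted (ascending): 11.44, 11.52, 12.59, 12.59, 12.59, 12.75, 13.66, 13.72, 13.72
The 3 values of 12.59 share dense rank 3.
The 2 values of 13.72 share dense rank 6.
Remaining distinct values take the next consecutive integers.
Method 2 values → pooled ranks: 11.52→2, 12.59→3, 13.66→5, 12.75→4, 12.59→3, 13.72→6
Rank sum = 2 + 3 + 5 + 4 + 3 + 6 = 23

23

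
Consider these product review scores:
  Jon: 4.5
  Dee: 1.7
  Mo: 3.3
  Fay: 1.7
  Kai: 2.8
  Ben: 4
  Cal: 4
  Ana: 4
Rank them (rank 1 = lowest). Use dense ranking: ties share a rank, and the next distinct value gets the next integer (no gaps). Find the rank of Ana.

Sorted (ascending): 1.7, 1.7, 2.8, 3.3, 4, 4, 4, 4.5
The 2 values of 1.7 share dense rank 1.
The 3 values of 4 share dense rank 4.
Remaining distinct values take the next consecutive integers.
Ana has value 4 → rank 4.

4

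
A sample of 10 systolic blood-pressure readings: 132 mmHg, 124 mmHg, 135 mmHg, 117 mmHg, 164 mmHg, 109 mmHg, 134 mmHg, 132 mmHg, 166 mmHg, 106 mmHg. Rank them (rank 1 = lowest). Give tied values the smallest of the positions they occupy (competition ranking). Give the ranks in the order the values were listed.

Sorted (ascending): 106, 109, 117, 124, 132, 132, 134, 135, 164, 166
The 2 values of 132 occupy positions 5–6 → each gets rank 5.

5, 4, 8, 3, 9, 2, 7, 5, 10, 1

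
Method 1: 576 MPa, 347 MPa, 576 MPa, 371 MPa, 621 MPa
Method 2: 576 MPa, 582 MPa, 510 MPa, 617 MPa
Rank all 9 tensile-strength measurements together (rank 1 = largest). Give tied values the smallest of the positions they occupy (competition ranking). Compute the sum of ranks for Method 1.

Sorted (descending): 621, 617, 582, 576, 576, 576, 510, 371, 347
The 3 values of 576 occupy positions 4–6 → each gets rank 4.
Method 1 values → pooled ranks: 576→4, 347→9, 576→4, 371→8, 621→1
Rank sum = 4 + 9 + 4 + 8 + 1 = 26

26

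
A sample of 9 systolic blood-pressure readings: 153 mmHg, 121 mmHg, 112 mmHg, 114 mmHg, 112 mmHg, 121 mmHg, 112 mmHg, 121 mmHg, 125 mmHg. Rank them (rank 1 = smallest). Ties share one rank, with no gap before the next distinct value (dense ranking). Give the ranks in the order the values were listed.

Sorted (ascending): 112, 112, 112, 114, 121, 121, 121, 125, 153
The 3 values of 112 share dense rank 1.
The 3 values of 121 share dense rank 3.
Remaining distinct values take the next consecutive integers.

5, 3, 1, 2, 1, 3, 1, 3, 4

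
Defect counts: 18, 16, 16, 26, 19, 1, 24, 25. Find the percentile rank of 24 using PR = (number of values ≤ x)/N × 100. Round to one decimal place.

75.0

N = 8.
Strictly below 24: 5. Equal to 24: 1.
PR = 6/8 × 100 = 75.0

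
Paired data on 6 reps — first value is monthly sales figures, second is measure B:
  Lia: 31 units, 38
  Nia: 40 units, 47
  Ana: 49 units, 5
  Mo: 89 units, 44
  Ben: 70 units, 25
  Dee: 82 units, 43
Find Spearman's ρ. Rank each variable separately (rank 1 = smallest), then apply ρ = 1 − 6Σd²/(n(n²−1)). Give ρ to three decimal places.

Ranks of variable 1: 1, 2, 3, 6, 4, 5
Ranks of variable 2: 3, 6, 1, 5, 2, 4
d = r₁ − r₂: -2, -4, 2, 1, 2, 1
d²: 4, 16, 4, 1, 4, 1; Σd² = 30
ρ = 1 − 6·30/(6·35) = 1 − 180/210 = 0.143

0.143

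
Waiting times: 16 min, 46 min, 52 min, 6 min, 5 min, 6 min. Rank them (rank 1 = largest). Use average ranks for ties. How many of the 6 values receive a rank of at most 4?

Sorted (descending): 52, 46, 16, 6, 6, 5
The 2 values of 6 occupy positions 4–5 → average rank (4+5)/2 = 4.5.
Ranks ≤ 4: {1, 2, 3} → 3 values.

3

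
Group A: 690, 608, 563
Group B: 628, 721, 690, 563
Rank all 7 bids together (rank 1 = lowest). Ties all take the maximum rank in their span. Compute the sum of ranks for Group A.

11

Sorted (ascending): 563, 563, 608, 628, 690, 690, 721
The 2 values of 563 occupy positions 1–2 → each gets rank 2.
The 2 values of 690 occupy positions 5–6 → each gets rank 6.
Group A values → pooled ranks: 690→6, 608→3, 563→2
Rank sum = 6 + 3 + 2 = 11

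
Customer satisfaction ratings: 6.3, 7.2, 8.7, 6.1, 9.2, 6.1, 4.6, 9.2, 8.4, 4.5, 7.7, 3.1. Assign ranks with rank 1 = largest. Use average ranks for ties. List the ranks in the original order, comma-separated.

Sorted (descending): 9.2, 9.2, 8.7, 8.4, 7.7, 7.2, 6.3, 6.1, 6.1, 4.6, 4.5, 3.1
The 2 values of 9.2 occupy positions 1–2 → average rank (1+2)/2 = 1.5.
The 2 values of 6.1 occupy positions 8–9 → average rank (8+9)/2 = 8.5.

7, 6, 3, 8.5, 1.5, 8.5, 10, 1.5, 4, 11, 5, 12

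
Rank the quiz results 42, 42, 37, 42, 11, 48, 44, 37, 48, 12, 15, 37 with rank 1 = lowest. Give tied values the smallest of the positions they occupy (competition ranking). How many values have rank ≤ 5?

Sorted (ascending): 11, 12, 15, 37, 37, 37, 42, 42, 42, 44, 48, 48
The 3 values of 37 occupy positions 4–6 → each gets rank 4.
The 3 values of 42 occupy positions 7–9 → each gets rank 7.
The 2 values of 48 occupy positions 11–12 → each gets rank 11.
Ranks ≤ 5: {1, 2, 3, 4, 4, 4} → 6 values.

6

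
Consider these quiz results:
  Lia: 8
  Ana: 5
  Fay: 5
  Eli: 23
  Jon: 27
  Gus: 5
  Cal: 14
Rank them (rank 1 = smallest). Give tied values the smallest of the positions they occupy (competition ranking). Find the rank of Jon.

7

Sorted (ascending): 5, 5, 5, 8, 14, 23, 27
The 3 values of 5 occupy positions 1–3 → each gets rank 1.
Jon has value 27 → rank 7.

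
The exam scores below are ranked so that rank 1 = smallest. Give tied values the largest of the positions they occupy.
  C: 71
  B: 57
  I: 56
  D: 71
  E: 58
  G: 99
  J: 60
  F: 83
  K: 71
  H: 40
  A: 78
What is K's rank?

8

Sorted (ascending): 40, 56, 57, 58, 60, 71, 71, 71, 78, 83, 99
The 3 values of 71 occupy positions 6–8 → each gets rank 8.
K has value 71 → rank 8.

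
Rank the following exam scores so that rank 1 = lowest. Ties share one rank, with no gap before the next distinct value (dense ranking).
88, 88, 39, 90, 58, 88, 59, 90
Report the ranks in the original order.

Sorted (ascending): 39, 58, 59, 88, 88, 88, 90, 90
The 3 values of 88 share dense rank 4.
The 2 values of 90 share dense rank 5.
Remaining distinct values take the next consecutive integers.

4, 4, 1, 5, 2, 4, 3, 5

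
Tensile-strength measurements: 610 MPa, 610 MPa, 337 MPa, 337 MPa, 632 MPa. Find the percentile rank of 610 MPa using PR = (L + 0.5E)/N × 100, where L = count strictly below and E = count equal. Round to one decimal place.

N = 5.
Strictly below 610: 2. Equal to 610: 2.
PR = (2 + 0.5·2)/5 × 100 = 60.0

60.0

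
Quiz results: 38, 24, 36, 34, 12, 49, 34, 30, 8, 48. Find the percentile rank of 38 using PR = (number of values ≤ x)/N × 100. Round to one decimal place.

N = 10.
Strictly below 38: 7. Equal to 38: 1.
PR = 8/10 × 100 = 80.0

80.0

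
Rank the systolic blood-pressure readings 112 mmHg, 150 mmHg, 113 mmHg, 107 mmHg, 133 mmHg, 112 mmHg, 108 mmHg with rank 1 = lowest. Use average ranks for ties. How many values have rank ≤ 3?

2

Sorted (ascending): 107, 108, 112, 112, 113, 133, 150
The 2 values of 112 occupy positions 3–4 → average rank (3+4)/2 = 3.5.
Ranks ≤ 3: {1, 2} → 2 values.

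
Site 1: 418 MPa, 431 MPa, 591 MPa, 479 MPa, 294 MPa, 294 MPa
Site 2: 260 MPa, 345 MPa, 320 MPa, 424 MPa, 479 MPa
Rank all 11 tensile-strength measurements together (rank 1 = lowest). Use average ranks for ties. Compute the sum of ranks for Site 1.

Sorted (ascending): 260, 294, 294, 320, 345, 418, 424, 431, 479, 479, 591
The 2 values of 294 occupy positions 2–3 → average rank (2+3)/2 = 2.5.
The 2 values of 479 occupy positions 9–10 → average rank (9+10)/2 = 9.5.
Site 1 values → pooled ranks: 418→6, 431→8, 591→11, 479→9.5, 294→2.5, 294→2.5
Rank sum = 6 + 8 + 11 + 9.5 + 2.5 + 2.5 = 39.5

39.5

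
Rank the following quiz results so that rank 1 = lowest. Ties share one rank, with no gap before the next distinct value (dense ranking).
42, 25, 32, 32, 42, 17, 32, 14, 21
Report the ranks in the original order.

Sorted (ascending): 14, 17, 21, 25, 32, 32, 32, 42, 42
The 3 values of 32 share dense rank 5.
The 2 values of 42 share dense rank 6.
Remaining distinct values take the next consecutive integers.

6, 4, 5, 5, 6, 2, 5, 1, 3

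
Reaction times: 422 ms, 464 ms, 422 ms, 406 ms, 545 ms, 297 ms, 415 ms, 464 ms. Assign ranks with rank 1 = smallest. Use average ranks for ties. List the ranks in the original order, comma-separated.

4.5, 6.5, 4.5, 2, 8, 1, 3, 6.5

Sorted (ascending): 297, 406, 415, 422, 422, 464, 464, 545
The 2 values of 422 occupy positions 4–5 → average rank (4+5)/2 = 4.5.
The 2 values of 464 occupy positions 6–7 → average rank (6+7)/2 = 6.5.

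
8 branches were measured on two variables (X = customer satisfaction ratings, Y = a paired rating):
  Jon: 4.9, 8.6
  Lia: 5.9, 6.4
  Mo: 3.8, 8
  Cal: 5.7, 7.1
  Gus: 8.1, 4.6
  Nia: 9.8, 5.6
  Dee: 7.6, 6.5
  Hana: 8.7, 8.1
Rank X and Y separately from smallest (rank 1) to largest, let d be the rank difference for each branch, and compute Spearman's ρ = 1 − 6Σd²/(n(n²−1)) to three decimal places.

Ranks of variable 1: 2, 4, 1, 3, 6, 8, 5, 7
Ranks of variable 2: 8, 3, 6, 5, 1, 2, 4, 7
d = r₁ − r₂: -6, 1, -5, -2, 5, 6, 1, 0
d²: 36, 1, 25, 4, 25, 36, 1, 0; Σd² = 128
ρ = 1 − 6·128/(8·63) = 1 − 768/504 = -0.524

-0.524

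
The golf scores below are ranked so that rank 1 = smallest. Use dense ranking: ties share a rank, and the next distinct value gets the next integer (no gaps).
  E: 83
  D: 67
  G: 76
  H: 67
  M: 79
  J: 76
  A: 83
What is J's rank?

2

Sorted (ascending): 67, 67, 76, 76, 79, 83, 83
The 2 values of 67 share dense rank 1.
The 2 values of 76 share dense rank 2.
The 2 values of 83 share dense rank 4.
Remaining distinct values take the next consecutive integers.
J has value 76 → rank 2.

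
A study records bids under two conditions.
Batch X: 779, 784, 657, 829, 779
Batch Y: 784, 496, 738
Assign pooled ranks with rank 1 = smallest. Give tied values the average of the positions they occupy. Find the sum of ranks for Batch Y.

Sorted (ascending): 496, 657, 738, 779, 779, 784, 784, 829
The 2 values of 779 occupy positions 4–5 → average rank (4+5)/2 = 4.5.
The 2 values of 784 occupy positions 6–7 → average rank (6+7)/2 = 6.5.
Batch Y values → pooled ranks: 784→6.5, 496→1, 738→3
Rank sum = 6.5 + 1 + 3 = 10.5

10.5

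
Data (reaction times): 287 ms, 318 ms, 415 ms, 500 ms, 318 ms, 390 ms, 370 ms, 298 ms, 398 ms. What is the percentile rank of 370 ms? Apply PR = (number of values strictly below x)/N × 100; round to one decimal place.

N = 9.
Strictly below 370: 4. Equal to 370: 1.
PR = 4/9 × 100 = 44.4

44.4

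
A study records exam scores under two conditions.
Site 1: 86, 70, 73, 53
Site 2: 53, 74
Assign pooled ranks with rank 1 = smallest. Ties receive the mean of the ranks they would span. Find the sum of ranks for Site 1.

Sorted (ascending): 53, 53, 70, 73, 74, 86
The 2 values of 53 occupy positions 1–2 → average rank (1+2)/2 = 1.5.
Site 1 values → pooled ranks: 86→6, 70→3, 73→4, 53→1.5
Rank sum = 6 + 3 + 4 + 1.5 = 14.5

14.5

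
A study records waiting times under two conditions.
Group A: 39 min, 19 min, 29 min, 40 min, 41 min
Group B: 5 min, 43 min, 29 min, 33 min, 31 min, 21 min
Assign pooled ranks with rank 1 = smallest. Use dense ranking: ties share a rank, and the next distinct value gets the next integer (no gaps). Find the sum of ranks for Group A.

Sorted (ascending): 5, 19, 21, 29, 29, 31, 33, 39, 40, 41, 43
The 2 values of 29 share dense rank 4.
Remaining distinct values take the next consecutive integers.
Group A values → pooled ranks: 39→7, 19→2, 29→4, 40→8, 41→9
Rank sum = 7 + 2 + 4 + 8 + 9 = 30

30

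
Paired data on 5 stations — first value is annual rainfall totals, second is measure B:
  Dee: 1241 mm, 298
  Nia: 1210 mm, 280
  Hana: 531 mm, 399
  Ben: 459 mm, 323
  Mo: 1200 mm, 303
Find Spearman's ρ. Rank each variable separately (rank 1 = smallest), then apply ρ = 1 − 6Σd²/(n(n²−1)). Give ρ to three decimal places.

Ranks of variable 1: 5, 4, 2, 1, 3
Ranks of variable 2: 2, 1, 5, 4, 3
d = r₁ − r₂: 3, 3, -3, -3, 0
d²: 9, 9, 9, 9, 0; Σd² = 36
ρ = 1 − 6·36/(5·24) = 1 − 216/120 = -0.800

-0.800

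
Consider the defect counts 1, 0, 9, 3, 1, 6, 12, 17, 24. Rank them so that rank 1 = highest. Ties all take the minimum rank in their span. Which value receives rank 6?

Sorted (descending): 24, 17, 12, 9, 6, 3, 1, 1, 0
The 2 values of 1 occupy positions 7–8 → each gets rank 7.
Rank 6 → value 3.

3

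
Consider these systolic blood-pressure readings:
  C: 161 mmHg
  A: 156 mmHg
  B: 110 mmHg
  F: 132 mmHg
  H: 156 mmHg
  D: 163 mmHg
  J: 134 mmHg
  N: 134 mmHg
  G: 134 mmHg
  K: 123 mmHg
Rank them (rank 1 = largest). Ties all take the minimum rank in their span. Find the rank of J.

5

Sorted (descending): 163, 161, 156, 156, 134, 134, 134, 132, 123, 110
The 2 values of 156 occupy positions 3–4 → each gets rank 3.
The 3 values of 134 occupy positions 5–7 → each gets rank 5.
J has value 134 mmHg → rank 5.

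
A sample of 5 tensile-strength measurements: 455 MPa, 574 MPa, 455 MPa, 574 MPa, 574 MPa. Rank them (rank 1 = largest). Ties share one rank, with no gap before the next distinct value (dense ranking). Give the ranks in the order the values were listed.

2, 1, 2, 1, 1

Sorted (descending): 574, 574, 574, 455, 455
The 3 values of 574 share dense rank 1.
The 2 values of 455 share dense rank 2.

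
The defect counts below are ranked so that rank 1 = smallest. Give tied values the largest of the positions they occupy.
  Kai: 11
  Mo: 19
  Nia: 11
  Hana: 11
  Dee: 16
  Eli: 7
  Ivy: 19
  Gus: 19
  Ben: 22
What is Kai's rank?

4

Sorted (ascending): 7, 11, 11, 11, 16, 19, 19, 19, 22
The 3 values of 11 occupy positions 2–4 → each gets rank 4.
The 3 values of 19 occupy positions 6–8 → each gets rank 8.
Kai has value 11 → rank 4.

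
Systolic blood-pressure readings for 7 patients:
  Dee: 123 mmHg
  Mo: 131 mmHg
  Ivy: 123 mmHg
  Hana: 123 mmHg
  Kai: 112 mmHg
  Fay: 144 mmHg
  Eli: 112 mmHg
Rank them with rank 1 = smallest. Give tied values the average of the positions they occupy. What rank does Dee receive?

Sorted (ascending): 112, 112, 123, 123, 123, 131, 144
The 2 values of 112 occupy positions 1–2 → average rank (1+2)/2 = 1.5.
The 3 values of 123 occupy positions 3–5 → average rank 4.
Dee has value 123 mmHg → rank 4.

4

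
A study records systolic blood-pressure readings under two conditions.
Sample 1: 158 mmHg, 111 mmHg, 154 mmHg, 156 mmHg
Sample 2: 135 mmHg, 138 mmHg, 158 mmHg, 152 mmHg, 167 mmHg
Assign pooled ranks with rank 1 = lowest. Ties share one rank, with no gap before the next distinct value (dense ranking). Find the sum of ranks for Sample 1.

19

Sorted (ascending): 111, 135, 138, 152, 154, 156, 158, 158, 167
The 2 values of 158 share dense rank 7.
Remaining distinct values take the next consecutive integers.
Sample 1 values → pooled ranks: 158→7, 111→1, 154→5, 156→6
Rank sum = 7 + 1 + 5 + 6 = 19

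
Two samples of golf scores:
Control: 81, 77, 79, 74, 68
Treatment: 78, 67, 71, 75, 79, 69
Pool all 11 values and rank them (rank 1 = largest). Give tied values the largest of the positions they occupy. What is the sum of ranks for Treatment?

41

Sorted (descending): 81, 79, 79, 78, 77, 75, 74, 71, 69, 68, 67
The 2 values of 79 occupy positions 2–3 → each gets rank 3.
Treatment values → pooled ranks: 78→4, 67→11, 71→8, 75→6, 79→3, 69→9
Rank sum = 4 + 11 + 8 + 6 + 3 + 9 = 41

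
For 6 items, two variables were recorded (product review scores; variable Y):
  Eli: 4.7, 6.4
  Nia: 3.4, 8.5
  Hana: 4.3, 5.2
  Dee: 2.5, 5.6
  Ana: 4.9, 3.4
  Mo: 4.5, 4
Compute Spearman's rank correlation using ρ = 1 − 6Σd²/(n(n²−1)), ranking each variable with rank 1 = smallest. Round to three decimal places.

-0.543

Ranks of variable 1: 5, 2, 3, 1, 6, 4
Ranks of variable 2: 5, 6, 3, 4, 1, 2
d = r₁ − r₂: 0, -4, 0, -3, 5, 2
d²: 0, 16, 0, 9, 25, 4; Σd² = 54
ρ = 1 − 6·54/(6·35) = 1 − 324/210 = -0.543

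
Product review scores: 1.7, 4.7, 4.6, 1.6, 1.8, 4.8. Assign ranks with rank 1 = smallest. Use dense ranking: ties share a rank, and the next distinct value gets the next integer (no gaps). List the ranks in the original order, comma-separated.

Sorted (ascending): 1.6, 1.7, 1.8, 4.6, 4.7, 4.8
No ties — each value takes its position as its rank.

2, 5, 4, 1, 3, 6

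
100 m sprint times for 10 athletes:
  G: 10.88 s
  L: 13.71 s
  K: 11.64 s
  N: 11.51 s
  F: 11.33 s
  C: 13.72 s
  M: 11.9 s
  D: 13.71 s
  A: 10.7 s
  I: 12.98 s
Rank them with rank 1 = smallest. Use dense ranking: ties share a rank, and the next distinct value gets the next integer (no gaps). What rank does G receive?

2

Sorted (ascending): 10.7, 10.88, 11.33, 11.51, 11.64, 11.9, 12.98, 13.71, 13.71, 13.72
The 2 values of 13.71 share dense rank 8.
Remaining distinct values take the next consecutive integers.
G has value 10.88 s → rank 2.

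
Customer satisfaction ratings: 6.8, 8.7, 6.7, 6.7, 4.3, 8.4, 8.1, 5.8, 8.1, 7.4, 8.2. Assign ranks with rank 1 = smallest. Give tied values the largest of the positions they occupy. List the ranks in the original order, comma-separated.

5, 11, 4, 4, 1, 10, 8, 2, 8, 6, 9

Sorted (ascending): 4.3, 5.8, 6.7, 6.7, 6.8, 7.4, 8.1, 8.1, 8.2, 8.4, 8.7
The 2 values of 6.7 occupy positions 3–4 → each gets rank 4.
The 2 values of 8.1 occupy positions 7–8 → each gets rank 8.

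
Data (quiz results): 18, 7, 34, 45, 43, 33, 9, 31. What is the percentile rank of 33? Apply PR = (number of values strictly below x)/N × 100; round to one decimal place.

50.0

N = 8.
Strictly below 33: 4. Equal to 33: 1.
PR = 4/8 × 100 = 50.0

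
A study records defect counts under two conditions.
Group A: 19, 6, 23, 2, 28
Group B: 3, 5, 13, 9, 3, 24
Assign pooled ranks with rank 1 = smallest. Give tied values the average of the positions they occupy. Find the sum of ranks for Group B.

Sorted (ascending): 2, 3, 3, 5, 6, 9, 13, 19, 23, 24, 28
The 2 values of 3 occupy positions 2–3 → average rank (2+3)/2 = 2.5.
Group B values → pooled ranks: 3→2.5, 5→4, 13→7, 9→6, 3→2.5, 24→10
Rank sum = 2.5 + 4 + 7 + 6 + 2.5 + 10 = 32

32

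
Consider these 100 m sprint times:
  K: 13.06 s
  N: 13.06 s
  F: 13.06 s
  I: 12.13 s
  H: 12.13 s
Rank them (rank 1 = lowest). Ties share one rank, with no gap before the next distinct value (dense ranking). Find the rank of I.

1

Sorted (ascending): 12.13, 12.13, 13.06, 13.06, 13.06
The 2 values of 12.13 share dense rank 1.
The 3 values of 13.06 share dense rank 2.
I has value 12.13 s → rank 1.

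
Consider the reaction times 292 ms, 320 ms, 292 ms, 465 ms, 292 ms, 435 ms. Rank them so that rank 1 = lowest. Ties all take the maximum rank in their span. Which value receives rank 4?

320

Sorted (ascending): 292, 292, 292, 320, 435, 465
The 3 values of 292 occupy positions 1–3 → each gets rank 3.
Rank 4 → value 320.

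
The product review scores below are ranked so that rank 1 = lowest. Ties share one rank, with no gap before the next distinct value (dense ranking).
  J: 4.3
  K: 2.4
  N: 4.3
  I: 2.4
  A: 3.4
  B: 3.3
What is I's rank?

Sorted (ascending): 2.4, 2.4, 3.3, 3.4, 4.3, 4.3
The 2 values of 2.4 share dense rank 1.
The 2 values of 4.3 share dense rank 4.
Remaining distinct values take the next consecutive integers.
I has value 2.4 → rank 1.

1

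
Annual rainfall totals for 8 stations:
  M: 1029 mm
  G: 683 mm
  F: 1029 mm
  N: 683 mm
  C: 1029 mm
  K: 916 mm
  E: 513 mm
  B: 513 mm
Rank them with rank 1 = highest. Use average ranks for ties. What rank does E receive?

7.5

Sorted (descending): 1029, 1029, 1029, 916, 683, 683, 513, 513
The 3 values of 1029 occupy positions 1–3 → average rank 2.
The 2 values of 683 occupy positions 5–6 → average rank (5+6)/2 = 5.5.
The 2 values of 513 occupy positions 7–8 → average rank (7+8)/2 = 7.5.
E has value 513 mm → rank 7.5.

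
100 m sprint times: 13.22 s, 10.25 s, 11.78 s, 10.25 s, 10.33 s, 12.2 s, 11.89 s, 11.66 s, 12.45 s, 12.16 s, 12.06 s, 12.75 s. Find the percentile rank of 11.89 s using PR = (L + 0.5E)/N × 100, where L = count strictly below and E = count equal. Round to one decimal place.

45.8

N = 12.
Strictly below 11.89: 5. Equal to 11.89: 1.
PR = (5 + 0.5·1)/12 × 100 = 45.8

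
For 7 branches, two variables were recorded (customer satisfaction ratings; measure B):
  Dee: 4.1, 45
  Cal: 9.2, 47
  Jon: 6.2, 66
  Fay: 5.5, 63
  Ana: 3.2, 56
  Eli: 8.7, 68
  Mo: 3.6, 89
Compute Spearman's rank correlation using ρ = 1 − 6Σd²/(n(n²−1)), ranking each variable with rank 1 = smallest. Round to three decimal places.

-0.036

Ranks of variable 1: 3, 7, 5, 4, 1, 6, 2
Ranks of variable 2: 1, 2, 5, 4, 3, 6, 7
d = r₁ − r₂: 2, 5, 0, 0, -2, 0, -5
d²: 4, 25, 0, 0, 4, 0, 25; Σd² = 58
ρ = 1 − 6·58/(7·48) = 1 − 348/336 = -0.036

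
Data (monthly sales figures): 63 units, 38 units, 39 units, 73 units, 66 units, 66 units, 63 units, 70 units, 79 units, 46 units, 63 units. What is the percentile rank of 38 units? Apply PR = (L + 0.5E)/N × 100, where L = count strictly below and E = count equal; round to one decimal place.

N = 11.
Strictly below 38: 0. Equal to 38: 1.
PR = (0 + 0.5·1)/11 × 100 = 4.5

4.5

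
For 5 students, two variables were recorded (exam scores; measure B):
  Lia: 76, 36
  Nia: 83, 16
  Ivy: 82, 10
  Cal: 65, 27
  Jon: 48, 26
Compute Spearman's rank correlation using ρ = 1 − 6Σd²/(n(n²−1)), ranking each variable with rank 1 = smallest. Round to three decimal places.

-0.500

Ranks of variable 1: 3, 5, 4, 2, 1
Ranks of variable 2: 5, 2, 1, 4, 3
d = r₁ − r₂: -2, 3, 3, -2, -2
d²: 4, 9, 9, 4, 4; Σd² = 30
ρ = 1 − 6·30/(5·24) = 1 − 180/120 = -0.500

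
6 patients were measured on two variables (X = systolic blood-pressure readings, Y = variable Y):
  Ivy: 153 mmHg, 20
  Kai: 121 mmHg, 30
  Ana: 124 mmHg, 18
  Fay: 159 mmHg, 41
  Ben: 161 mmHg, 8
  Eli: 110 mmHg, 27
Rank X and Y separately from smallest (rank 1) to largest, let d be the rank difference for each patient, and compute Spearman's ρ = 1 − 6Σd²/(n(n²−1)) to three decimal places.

-0.314

Ranks of variable 1: 4, 2, 3, 5, 6, 1
Ranks of variable 2: 3, 5, 2, 6, 1, 4
d = r₁ − r₂: 1, -3, 1, -1, 5, -3
d²: 1, 9, 1, 1, 25, 9; Σd² = 46
ρ = 1 − 6·46/(6·35) = 1 − 276/210 = -0.314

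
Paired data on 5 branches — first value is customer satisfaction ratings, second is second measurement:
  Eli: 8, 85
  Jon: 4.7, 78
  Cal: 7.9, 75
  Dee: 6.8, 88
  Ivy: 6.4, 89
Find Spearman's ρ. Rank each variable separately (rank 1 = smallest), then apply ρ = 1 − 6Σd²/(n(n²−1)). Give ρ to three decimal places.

-0.200

Ranks of variable 1: 5, 1, 4, 3, 2
Ranks of variable 2: 3, 2, 1, 4, 5
d = r₁ − r₂: 2, -1, 3, -1, -3
d²: 4, 1, 9, 1, 9; Σd² = 24
ρ = 1 − 6·24/(5·24) = 1 − 144/120 = -0.200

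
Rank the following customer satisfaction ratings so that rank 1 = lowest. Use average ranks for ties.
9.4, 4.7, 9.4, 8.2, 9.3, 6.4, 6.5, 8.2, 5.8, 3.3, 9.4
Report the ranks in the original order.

Sorted (ascending): 3.3, 4.7, 5.8, 6.4, 6.5, 8.2, 8.2, 9.3, 9.4, 9.4, 9.4
The 2 values of 8.2 occupy positions 6–7 → average rank (6+7)/2 = 6.5.
The 3 values of 9.4 occupy positions 9–11 → average rank 10.

10, 2, 10, 6.5, 8, 4, 5, 6.5, 3, 1, 10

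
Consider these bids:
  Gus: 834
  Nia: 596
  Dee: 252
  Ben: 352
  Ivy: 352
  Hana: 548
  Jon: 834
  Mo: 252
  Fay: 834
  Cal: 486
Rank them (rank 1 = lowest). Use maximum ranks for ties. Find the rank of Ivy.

4

Sorted (ascending): 252, 252, 352, 352, 486, 548, 596, 834, 834, 834
The 2 values of 252 occupy positions 1–2 → each gets rank 2.
The 2 values of 352 occupy positions 3–4 → each gets rank 4.
The 3 values of 834 occupy positions 8–10 → each gets rank 10.
Ivy has value 352 → rank 4.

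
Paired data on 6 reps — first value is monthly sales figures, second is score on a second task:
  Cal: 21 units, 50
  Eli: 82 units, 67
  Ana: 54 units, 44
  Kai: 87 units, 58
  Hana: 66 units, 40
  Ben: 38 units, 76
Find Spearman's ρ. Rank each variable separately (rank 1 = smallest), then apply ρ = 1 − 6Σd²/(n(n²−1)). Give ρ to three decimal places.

0.029

Ranks of variable 1: 1, 5, 3, 6, 4, 2
Ranks of variable 2: 3, 5, 2, 4, 1, 6
d = r₁ − r₂: -2, 0, 1, 2, 3, -4
d²: 4, 0, 1, 4, 9, 16; Σd² = 34
ρ = 1 − 6·34/(6·35) = 1 − 204/210 = 0.029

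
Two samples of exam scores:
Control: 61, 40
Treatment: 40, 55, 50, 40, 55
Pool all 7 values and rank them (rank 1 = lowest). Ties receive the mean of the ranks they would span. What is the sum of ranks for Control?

9

Sorted (ascending): 40, 40, 40, 50, 55, 55, 61
The 3 values of 40 occupy positions 1–3 → average rank 2.
The 2 values of 55 occupy positions 5–6 → average rank (5+6)/2 = 5.5.
Control values → pooled ranks: 61→7, 40→2
Rank sum = 7 + 2 = 9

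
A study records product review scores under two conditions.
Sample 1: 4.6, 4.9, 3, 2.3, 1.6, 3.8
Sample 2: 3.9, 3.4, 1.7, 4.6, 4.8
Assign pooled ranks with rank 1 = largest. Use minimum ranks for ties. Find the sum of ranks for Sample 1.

38

Sorted (descending): 4.9, 4.8, 4.6, 4.6, 3.9, 3.8, 3.4, 3, 2.3, 1.7, 1.6
The 2 values of 4.6 occupy positions 3–4 → each gets rank 3.
Sample 1 values → pooled ranks: 4.6→3, 4.9→1, 3→8, 2.3→9, 1.6→11, 3.8→6
Rank sum = 3 + 1 + 8 + 9 + 11 + 6 = 38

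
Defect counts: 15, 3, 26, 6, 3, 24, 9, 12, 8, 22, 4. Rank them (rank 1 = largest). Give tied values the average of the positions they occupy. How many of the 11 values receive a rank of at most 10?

9

Sorted (descending): 26, 24, 22, 15, 12, 9, 8, 6, 4, 3, 3
The 2 values of 3 occupy positions 10–11 → average rank (10+11)/2 = 10.5.
Ranks ≤ 10: {1, 2, 3, 4, 5, 6, 7, 8, 9} → 9 values.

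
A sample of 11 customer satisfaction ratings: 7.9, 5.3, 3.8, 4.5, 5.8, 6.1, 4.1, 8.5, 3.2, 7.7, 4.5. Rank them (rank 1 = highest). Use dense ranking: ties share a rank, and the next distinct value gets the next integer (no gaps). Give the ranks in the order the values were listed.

2, 6, 9, 7, 5, 4, 8, 1, 10, 3, 7

Sorted (descending): 8.5, 7.9, 7.7, 6.1, 5.8, 5.3, 4.5, 4.5, 4.1, 3.8, 3.2
The 2 values of 4.5 share dense rank 7.
Remaining distinct values take the next consecutive integers.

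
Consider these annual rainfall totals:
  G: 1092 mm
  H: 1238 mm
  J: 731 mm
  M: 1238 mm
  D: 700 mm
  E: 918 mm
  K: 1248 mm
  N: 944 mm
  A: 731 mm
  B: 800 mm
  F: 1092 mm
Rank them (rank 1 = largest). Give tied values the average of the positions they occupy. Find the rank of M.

Sorted (descending): 1248, 1238, 1238, 1092, 1092, 944, 918, 800, 731, 731, 700
The 2 values of 1238 occupy positions 2–3 → average rank (2+3)/2 = 2.5.
The 2 values of 1092 occupy positions 4–5 → average rank (4+5)/2 = 4.5.
The 2 values of 731 occupy positions 9–10 → average rank (9+10)/2 = 9.5.
M has value 1238 mm → rank 2.5.

2.5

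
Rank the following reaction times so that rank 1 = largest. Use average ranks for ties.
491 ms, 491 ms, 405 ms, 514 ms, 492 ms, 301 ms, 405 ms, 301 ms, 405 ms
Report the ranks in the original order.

Sorted (descending): 514, 492, 491, 491, 405, 405, 405, 301, 301
The 2 values of 491 occupy positions 3–4 → average rank (3+4)/2 = 3.5.
The 3 values of 405 occupy positions 5–7 → average rank 6.
The 2 values of 301 occupy positions 8–9 → average rank (8+9)/2 = 8.5.

3.5, 3.5, 6, 1, 2, 8.5, 6, 8.5, 6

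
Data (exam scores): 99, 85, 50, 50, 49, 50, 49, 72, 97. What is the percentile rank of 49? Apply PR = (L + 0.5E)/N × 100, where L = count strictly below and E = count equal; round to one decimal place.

11.1

N = 9.
Strictly below 49: 0. Equal to 49: 2.
PR = (0 + 0.5·2)/9 × 100 = 11.1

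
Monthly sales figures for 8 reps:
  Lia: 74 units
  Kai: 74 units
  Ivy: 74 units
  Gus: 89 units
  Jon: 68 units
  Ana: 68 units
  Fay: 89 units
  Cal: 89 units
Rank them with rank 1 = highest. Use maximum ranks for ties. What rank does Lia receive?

Sorted (descending): 89, 89, 89, 74, 74, 74, 68, 68
The 3 values of 89 occupy positions 1–3 → each gets rank 3.
The 3 values of 74 occupy positions 4–6 → each gets rank 6.
The 2 values of 68 occupy positions 7–8 → each gets rank 8.
Lia has value 74 units → rank 6.

6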